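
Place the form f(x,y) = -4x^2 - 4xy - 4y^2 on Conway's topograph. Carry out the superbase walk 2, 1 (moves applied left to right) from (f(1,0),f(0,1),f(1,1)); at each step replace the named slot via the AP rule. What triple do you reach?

start (-4,-4,-12) = (f(1,0),f(0,1),f(1,1))
replace slot 2: 2·((-4)+(-12)) − (-4) = -28 → (-4,-28,-12)
replace slot 1: 2·((-28)+(-12)) − (-4) = -76 → (-76,-28,-12)

-76,-28,-12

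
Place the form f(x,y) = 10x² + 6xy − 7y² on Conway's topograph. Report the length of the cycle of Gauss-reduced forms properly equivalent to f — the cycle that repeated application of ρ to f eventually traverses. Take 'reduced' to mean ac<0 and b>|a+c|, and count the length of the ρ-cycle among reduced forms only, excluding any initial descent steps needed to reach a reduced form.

D = 316, ⌊√D⌋ = 17
river: ρ → (-7,8,9)
river: ρ → (9,10,-6)
river: ρ → (-6,14,5)
river: ρ → (5,16,-3)
river: ρ → (-3,14,10)
river: ρ → (10,6,-7)
ρ-cycle length = 6 (tail of 0 descent steps not counted)

6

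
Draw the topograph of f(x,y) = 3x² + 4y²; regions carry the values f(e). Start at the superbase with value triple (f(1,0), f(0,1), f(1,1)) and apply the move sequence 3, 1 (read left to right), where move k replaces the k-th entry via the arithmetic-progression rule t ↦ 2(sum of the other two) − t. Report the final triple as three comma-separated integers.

start (3,4,7) = (f(1,0),f(0,1),f(1,1))
replace slot 3: 2·(3+4) − 7 = 7 → (3,4,7)
replace slot 1: 2·(4+7) − 3 = 19 → (19,4,7)

19,4,7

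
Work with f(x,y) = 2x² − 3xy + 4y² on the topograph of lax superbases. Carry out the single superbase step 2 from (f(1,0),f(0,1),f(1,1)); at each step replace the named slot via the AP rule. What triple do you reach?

start (2,4,3) = (f(1,0),f(0,1),f(1,1))
replace slot 2: 2·(2+3) − 4 = 6 → (2,6,3)

2,6,3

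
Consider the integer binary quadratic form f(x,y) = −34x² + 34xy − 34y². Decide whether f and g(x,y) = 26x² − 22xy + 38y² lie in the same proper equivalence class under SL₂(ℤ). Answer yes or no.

D₁ = -3468, D₂ = -3468
f is negative-definite; reduce −f:
−f: translate: b→34 (≡-34 mod 68), so (34,-34,34)→(34,34,34)
−f: reduced (well bottom): (34,34,34) with a≤c, −a<b≤a
flip sign back: reduced form of f is (-34,-34,-34)
g: reduced (well bottom): (26,-22,38) with a≤c, −a<b≤a
reduced forms (-34, -34, -34) vs (26, -22, 38) ⇒ inequivalent

no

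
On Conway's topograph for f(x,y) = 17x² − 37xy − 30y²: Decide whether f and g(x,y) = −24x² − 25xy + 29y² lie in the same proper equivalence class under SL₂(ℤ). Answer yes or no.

D₁ = 3409, D₂ = 3409
river cycle of f (length 90): (-30, 37, 17), (17, 31, -36), (-36, 41, 12), (12, 55, -8), (-8, 57, 5), (5, 53, -30), (-30, 7, 28), (28, 49, -9), (-9, 41, 48), (48, 55, -2), … (80 more)
river cycle of g (length 90): (29, 25, -24), (-24, 23, 30), (30, 37, -17), (-17, 31, 36), (36, 41, -12), (-12, 55, 8), (8, 57, -5), (-5, 53, 30), (30, 7, -28), (-28, 49, 9), … (80 more)
cycles differ ⇒ inequivalent

no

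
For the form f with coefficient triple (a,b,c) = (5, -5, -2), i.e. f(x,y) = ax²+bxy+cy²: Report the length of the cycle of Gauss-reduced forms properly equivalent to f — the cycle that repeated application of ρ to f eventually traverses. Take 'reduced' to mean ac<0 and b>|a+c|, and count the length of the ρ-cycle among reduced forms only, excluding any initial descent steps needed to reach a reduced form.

D = 65, ⌊√D⌋ = 8
descent: ρ → (-2,5,5)  [lands on river]
river: ρ → (5,5,-2)
river: ρ → (-2,7,2)
river: ρ → (2,5,-5)
river: ρ → (-5,5,2)
river: ρ → (2,7,-2)
ρ-cycle length = 6 (tail of 1 descent step not counted)

6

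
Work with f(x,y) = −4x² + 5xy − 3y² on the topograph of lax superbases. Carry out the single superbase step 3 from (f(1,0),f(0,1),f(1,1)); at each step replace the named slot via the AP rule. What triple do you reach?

start (-4,-3,-2) = (f(1,0),f(0,1),f(1,1))
replace slot 3: 2·((-4)+(-3)) − (-2) = -12 → (-4,-3,-12)

-4,-3,-12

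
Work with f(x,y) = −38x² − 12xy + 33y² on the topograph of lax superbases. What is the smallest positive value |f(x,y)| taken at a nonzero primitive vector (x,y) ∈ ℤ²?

descent: ρ → (33,12,-38)  [lands on river]
river: ρ → (-38,64,7)
river: ρ → (7,62,-47)
river: ρ → (-47,32,22)
river: ρ → (22,56,-23)
river: ρ → (-23,36,42)
river: ρ → (42,48,-17)
river: ρ → (-17,54,33)
closes: descent 1, river 8
min |a| on river = 7

7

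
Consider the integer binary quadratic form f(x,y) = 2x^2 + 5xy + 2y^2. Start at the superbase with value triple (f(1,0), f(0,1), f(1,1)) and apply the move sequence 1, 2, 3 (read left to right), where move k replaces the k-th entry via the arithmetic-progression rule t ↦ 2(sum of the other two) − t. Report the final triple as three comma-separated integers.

start (2,2,9) = (f(1,0),f(0,1),f(1,1))
replace slot 1: 2·(2+9) − 2 = 20 → (20,2,9)
replace slot 2: 2·(20+9) − 2 = 56 → (20,56,9)
replace slot 3: 2·(20+56) − 9 = 143 → (20,56,143)

20,56,143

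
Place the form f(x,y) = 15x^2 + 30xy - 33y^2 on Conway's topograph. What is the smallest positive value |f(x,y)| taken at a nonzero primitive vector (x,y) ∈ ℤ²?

river: ρ → (-33,36,12)
river: ρ → (12,36,-33)
river: ρ → (-33,30,15)
river: ρ → (15,30,-33)
closes: descent 0, river 4
min |a| on river = 12

12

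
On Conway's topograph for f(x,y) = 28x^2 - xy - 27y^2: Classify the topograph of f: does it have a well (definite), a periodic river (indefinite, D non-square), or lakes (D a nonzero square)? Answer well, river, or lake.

D = b²−4ac = (-1)² − 4·28·(-27) = 3025
D = 55² is a perfect square ⇒ form factors over ℤ ⇒ lakes

lake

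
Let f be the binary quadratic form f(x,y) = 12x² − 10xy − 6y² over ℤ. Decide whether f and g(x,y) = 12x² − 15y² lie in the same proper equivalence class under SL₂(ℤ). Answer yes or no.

D₁ = 388, D₂ = 720
discriminants differ ⇒ not SL₂(ℤ)-equivalent

no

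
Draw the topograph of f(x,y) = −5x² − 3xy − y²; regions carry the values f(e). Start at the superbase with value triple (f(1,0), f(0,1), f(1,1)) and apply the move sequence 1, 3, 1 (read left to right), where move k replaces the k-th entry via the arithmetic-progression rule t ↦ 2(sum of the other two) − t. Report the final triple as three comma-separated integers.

start (-5,-1,-9) = (f(1,0),f(0,1),f(1,1))
replace slot 1: 2·((-1)+(-9)) − (-5) = -15 → (-15,-1,-9)
replace slot 3: 2·((-15)+(-1)) − (-9) = -23 → (-15,-1,-23)
replace slot 1: 2·((-1)+(-23)) − (-15) = -33 → (-33,-1,-23)

-33,-1,-23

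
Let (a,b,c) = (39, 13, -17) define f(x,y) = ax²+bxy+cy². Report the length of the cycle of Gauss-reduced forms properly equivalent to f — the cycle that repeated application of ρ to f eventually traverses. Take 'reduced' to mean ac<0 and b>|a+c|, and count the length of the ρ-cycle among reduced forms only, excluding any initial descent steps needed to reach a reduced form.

D = 2821, ⌊√D⌋ = 53
descent: ρ → (-17,21,35)  [lands on river]
river: ρ → (35,49,-3)
river: ρ → (-3,53,1)
river: ρ → (1,53,-3)
river: ρ → (-3,49,35)
river: ρ → (35,21,-17)
river: ρ → (-17,47,9)
river: ρ → (9,43,-27)
river: ρ → (-27,11,25)
river: ρ → (25,39,-13)
river: ρ → (-13,39,25)
river: ρ → (25,11,-27)
river: ρ → (-27,43,9)
river: ρ → (9,47,-17)
ρ-cycle length = 14 (tail of 1 descent step not counted)

14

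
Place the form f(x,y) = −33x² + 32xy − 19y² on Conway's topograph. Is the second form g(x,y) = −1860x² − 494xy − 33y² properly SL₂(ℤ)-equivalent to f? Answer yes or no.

D₁ = -1484, D₂ = -1484
f is negative-definite; reduce −f:
−f: flip: (33,-32,19)→(19,32,33)
−f: translate: b→-6 (≡32 mod 38), so (19,32,33)→(19,-6,20)
−f: reduced (well bottom): (19,-6,20) with a≤c, −a<b≤a
flip sign back: reduced form of f is (-19,6,-20)
g is negative-definite; reduce −g:
−g: flip: (1860,494,33)→(33,-494,1860)
−g: translate: b→-32 (≡-494 mod 66), so (33,-494,1860)→(33,-32,19)
−g: flip: (33,-32,19)→(19,32,33)
−g: translate: b→-6 (≡32 mod 38), so (19,32,33)→(19,-6,20)
−g: reduced (well bottom): (19,-6,20) with a≤c, −a<b≤a
flip sign back: reduced form of g is (-19,6,-20)
reduced forms (-19, 6, -20) vs (-19, 6, -20) ⇒ equivalent

yes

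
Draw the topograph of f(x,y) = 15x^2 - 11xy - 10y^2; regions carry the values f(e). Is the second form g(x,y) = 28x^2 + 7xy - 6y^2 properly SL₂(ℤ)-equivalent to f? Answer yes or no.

D₁ = 721, D₂ = 721
river cycle of f (length 36): (-10, 11, 15), (15, 19, -6), (-6, 17, 18), (18, 19, -5), (-5, 21, 14), (14, 7, -12), (-12, 17, 9), (9, 19, -10), (-10, 21, 7), (7, 21, -10), … (26 more)
river cycle of g (length 36): (-6, 17, 18), (18, 19, -5), (-5, 21, 14), (14, 7, -12), (-12, 17, 9), (9, 19, -10), (-10, 21, 7), (7, 21, -10), (-10, 19, 9), (9, 17, -12), … (26 more)
cycles coincide ⇒ equivalent

yes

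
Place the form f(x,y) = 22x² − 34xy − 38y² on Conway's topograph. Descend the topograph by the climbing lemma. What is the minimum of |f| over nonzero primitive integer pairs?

descent: ρ → (-38,34,22)  [lands on river]
river: ρ → (22,54,-18)
river: ρ → (-18,54,22)
river: ρ → (22,34,-38)
river: ρ → (-38,42,18)
river: ρ → (18,66,-2)
river: ρ → (-2,66,18)
river: ρ → (18,42,-38)
closes: descent 1, river 8
min |a| on river = 2

2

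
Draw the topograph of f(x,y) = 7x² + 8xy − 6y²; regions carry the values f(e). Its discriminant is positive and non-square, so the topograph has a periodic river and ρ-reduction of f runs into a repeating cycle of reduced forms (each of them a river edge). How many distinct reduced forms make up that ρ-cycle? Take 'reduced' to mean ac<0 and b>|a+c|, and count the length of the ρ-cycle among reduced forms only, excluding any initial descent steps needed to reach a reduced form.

D = 232, ⌊√D⌋ = 15
river: ρ → (-6,4,9)
river: ρ → (9,14,-1)
river: ρ → (-1,14,9)
river: ρ → (9,4,-6)
river: ρ → (-6,8,7)
river: ρ → (7,6,-7)
river: ρ → (-7,8,6)
river: ρ → (6,4,-9)
river: ρ → (-9,14,1)
river: ρ → (1,14,-9)
river: ρ → (-9,4,6)
river: ρ → (6,8,-7)
river: ρ → (-7,6,7)
river: ρ → (7,8,-6)
ρ-cycle length = 14 (tail of 0 descent steps not counted)

14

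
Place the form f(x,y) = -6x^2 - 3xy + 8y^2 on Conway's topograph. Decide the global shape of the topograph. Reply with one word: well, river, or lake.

D = b²−4ac = (-3)² − 4·(-6)·8 = 201
D > 0 non-square ⇒ indefinite ⇒ periodic river

river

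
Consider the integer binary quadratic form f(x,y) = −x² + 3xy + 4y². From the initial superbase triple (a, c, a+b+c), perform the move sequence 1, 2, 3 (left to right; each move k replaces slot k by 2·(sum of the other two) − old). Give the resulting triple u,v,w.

start (-1,4,6) = (f(1,0),f(0,1),f(1,1))
replace slot 1: 2·(4+6) − (-1) = 21 → (21,4,6)
replace slot 2: 2·(21+6) − 4 = 50 → (21,50,6)
replace slot 3: 2·(21+50) − 6 = 136 → (21,50,136)

21,50,136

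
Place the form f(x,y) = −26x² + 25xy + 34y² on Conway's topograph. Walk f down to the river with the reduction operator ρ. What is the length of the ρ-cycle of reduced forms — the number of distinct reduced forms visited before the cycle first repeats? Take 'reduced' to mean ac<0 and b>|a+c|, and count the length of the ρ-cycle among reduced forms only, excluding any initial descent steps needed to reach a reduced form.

D = 4161, ⌊√D⌋ = 64
river: ρ → (34,43,-17)
river: ρ → (-17,59,10)
river: ρ → (10,61,-11)
river: ρ → (-11,49,40)
river: ρ → (40,31,-20)
river: ρ → (-20,49,22)
river: ρ → (22,39,-30)
river: ρ → (-30,21,31)
river: ρ → (31,41,-20)
river: ρ → (-20,39,33)
river: ρ → (33,27,-26)
river: ρ → (-26,25,34)
ρ-cycle length = 12 (tail of 0 descent steps not counted)

12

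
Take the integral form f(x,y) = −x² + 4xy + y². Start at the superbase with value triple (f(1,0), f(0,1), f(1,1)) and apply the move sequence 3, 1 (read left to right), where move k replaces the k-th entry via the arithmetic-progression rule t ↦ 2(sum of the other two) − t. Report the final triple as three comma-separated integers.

start (-1,1,4) = (f(1,0),f(0,1),f(1,1))
replace slot 3: 2·((-1)+1) − 4 = -4 → (-1,1,-4)
replace slot 1: 2·(1+(-4)) − (-1) = -5 → (-5,1,-4)

-5,1,-4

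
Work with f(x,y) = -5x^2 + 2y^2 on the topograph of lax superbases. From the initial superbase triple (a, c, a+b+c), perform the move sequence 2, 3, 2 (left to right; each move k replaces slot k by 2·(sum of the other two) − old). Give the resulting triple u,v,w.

start (-5,2,-3) = (f(1,0),f(0,1),f(1,1))
replace slot 2: 2·((-5)+(-3)) − 2 = -18 → (-5,-18,-3)
replace slot 3: 2·((-5)+(-18)) − (-3) = -43 → (-5,-18,-43)
replace slot 2: 2·((-5)+(-43)) − (-18) = -78 → (-5,-78,-43)

-5,-78,-43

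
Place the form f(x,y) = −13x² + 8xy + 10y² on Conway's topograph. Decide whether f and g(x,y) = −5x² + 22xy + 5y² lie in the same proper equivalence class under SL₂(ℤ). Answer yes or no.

D₁ = 584, D₂ = 584
river cycle of f (length 8): (10, 12, -11), (-11, 10, 11), (11, 12, -10), (-10, 8, 13), (13, 18, -5), (-5, 22, 5), (5, 18, -13), (-13, 8, 10)
river cycle of g (length 8): (5, 18, -13), (-13, 8, 10), (10, 12, -11), (-11, 10, 11), (11, 12, -10), (-10, 8, 13), (13, 18, -5), (-5, 22, 5)
cycles coincide ⇒ equivalent

yes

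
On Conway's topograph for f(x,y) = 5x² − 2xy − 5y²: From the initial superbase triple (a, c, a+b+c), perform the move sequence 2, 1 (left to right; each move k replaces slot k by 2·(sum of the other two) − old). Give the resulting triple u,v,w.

start (5,-5,-2) = (f(1,0),f(0,1),f(1,1))
replace slot 2: 2·(5+(-2)) − (-5) = 11 → (5,11,-2)
replace slot 1: 2·(11+(-2)) − 5 = 13 → (13,11,-2)

13,11,-2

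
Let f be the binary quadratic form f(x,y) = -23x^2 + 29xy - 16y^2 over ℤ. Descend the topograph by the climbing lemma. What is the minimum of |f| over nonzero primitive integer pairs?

translate: b→17 (≡-29 mod 46), so (23,-29,16)→(23,17,10)
flip: (23,17,10)→(10,-17,23)
translate: b→3 (≡-17 mod 20), so (10,-17,23)→(10,3,16)
reduced (well bottom): (10,3,16) with a≤c, −a<b≤a
well minimum |f| = |-10| = 10 (negative-definite)

10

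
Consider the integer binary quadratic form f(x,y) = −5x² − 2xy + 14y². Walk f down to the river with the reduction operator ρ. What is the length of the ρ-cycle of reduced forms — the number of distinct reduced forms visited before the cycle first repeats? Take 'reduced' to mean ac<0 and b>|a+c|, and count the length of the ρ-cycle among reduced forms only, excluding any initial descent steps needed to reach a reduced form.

D = 284, ⌊√D⌋ = 16
descent: ρ → (14,2,-5)
descent: ρ → (-5,8,11)  [lands on river]
river: ρ → (11,14,-2)
river: ρ → (-2,14,11)
river: ρ → (11,8,-5)
river: ρ → (-5,12,7)
river: ρ → (7,16,-1)
river: ρ → (-1,16,7)
river: ρ → (7,12,-5)
ρ-cycle length = 8 (tail of 2 descent steps not counted)

8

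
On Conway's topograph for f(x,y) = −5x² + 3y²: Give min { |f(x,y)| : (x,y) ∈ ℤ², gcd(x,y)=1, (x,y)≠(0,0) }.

descent: ρ → (3,6,-2)  [lands on river]
river: ρ → (-2,6,3)
closes: descent 1, river 2
min |a| on river = 2

2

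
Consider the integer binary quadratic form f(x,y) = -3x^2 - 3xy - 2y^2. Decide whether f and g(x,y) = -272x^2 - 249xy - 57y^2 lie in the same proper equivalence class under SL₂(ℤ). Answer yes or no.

D₁ = -15, D₂ = -15
f is negative-definite; reduce −f:
−f: flip: (3,3,2)→(2,-3,3)
−f: translate: b→1 (≡-3 mod 4), so (2,-3,3)→(2,1,2)
−f: reduced (well bottom): (2,1,2) with a≤c, −a<b≤a
flip sign back: reduced form of f is (-2,-1,-2)
g is negative-definite; reduce −g:
−g: flip: (272,249,57)→(57,-249,272)
−g: translate: b→-21 (≡-249 mod 114), so (57,-249,272)→(57,-21,2)
−g: flip: (57,-21,2)→(2,21,57)
−g: translate: b→1 (≡21 mod 4), so (2,21,57)→(2,1,2)
−g: reduced (well bottom): (2,1,2) with a≤c, −a<b≤a
flip sign back: reduced form of g is (-2,-1,-2)
reduced forms (-2, -1, -2) vs (-2, -1, -2) ⇒ equivalent

yes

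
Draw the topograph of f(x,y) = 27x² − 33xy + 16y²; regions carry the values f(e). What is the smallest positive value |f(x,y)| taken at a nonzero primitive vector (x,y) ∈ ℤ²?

translate: b→21 (≡-33 mod 54), so (27,-33,16)→(27,21,10)
flip: (27,21,10)→(10,-21,27)
translate: b→-1 (≡-21 mod 20), so (10,-21,27)→(10,-1,16)
reduced (well bottom): (10,-1,16) with a≤c, −a<b≤a
well minimum = a = 10

10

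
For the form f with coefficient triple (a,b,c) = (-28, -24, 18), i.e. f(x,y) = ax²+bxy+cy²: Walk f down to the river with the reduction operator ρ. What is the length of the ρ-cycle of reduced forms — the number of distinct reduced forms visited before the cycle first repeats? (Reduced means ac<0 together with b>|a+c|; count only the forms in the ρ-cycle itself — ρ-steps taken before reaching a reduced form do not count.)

D = 2592, ⌊√D⌋ = 50
descent: ρ → (18,24,-28)  [lands on river]
river: ρ → (-28,32,14)
river: ρ → (14,24,-36)
river: ρ → (-36,48,2)
river: ρ → (2,48,-36)
river: ρ → (-36,24,14)
river: ρ → (14,32,-28)
river: ρ → (-28,24,18)
river: ρ → (18,48,-4)
river: ρ → (-4,48,18)
ρ-cycle length = 10 (tail of 1 descent step not counted)

10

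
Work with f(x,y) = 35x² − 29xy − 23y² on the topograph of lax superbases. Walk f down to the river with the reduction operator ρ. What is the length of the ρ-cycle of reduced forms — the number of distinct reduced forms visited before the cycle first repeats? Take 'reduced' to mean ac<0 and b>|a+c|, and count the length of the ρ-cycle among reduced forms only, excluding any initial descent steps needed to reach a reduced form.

D = 4061, ⌊√D⌋ = 63
descent: ρ → (-23,29,35)  [lands on river]
river: ρ → (35,41,-17)
river: ρ → (-17,61,5)
river: ρ → (5,59,-29)
river: ρ → (-29,57,7)
river: ρ → (7,55,-37)
river: ρ → (-37,19,25)
river: ρ → (25,31,-31)
river: ρ → (-31,31,25)
river: ρ → (25,19,-37)
river: ρ → (-37,55,7)
river: ρ → (7,57,-29)
river: ρ → (-29,59,5)
river: ρ → (5,61,-17)
river: ρ → (-17,41,35)
river: ρ → (35,29,-23)
river: ρ → (-23,63,1)
river: ρ → (1,63,-23)
ρ-cycle length = 18 (tail of 1 descent step not counted)

18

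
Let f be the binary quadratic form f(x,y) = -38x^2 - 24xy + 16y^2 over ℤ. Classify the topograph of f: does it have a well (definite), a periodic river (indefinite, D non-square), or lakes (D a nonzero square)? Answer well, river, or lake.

D = b²−4ac = (-24)² − 4·(-38)·16 = 3008
D > 0 non-square ⇒ indefinite ⇒ periodic river

river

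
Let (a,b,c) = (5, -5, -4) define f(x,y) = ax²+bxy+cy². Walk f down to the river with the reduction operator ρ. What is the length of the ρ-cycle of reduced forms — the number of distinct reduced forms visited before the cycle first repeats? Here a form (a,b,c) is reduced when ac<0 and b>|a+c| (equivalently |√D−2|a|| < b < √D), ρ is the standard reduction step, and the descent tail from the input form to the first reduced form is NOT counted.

D = 105, ⌊√D⌋ = 10
descent: ρ → (-4,5,5)  [lands on river]
river: ρ → (5,5,-4)
river: ρ → (-4,3,6)
river: ρ → (6,9,-1)
river: ρ → (-1,9,6)
river: ρ → (6,3,-4)
ρ-cycle length = 6 (tail of 1 descent step not counted)

6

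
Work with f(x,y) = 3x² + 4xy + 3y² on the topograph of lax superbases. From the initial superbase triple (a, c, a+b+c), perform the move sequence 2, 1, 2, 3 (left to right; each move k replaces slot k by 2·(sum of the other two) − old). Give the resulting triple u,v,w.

start (3,3,10) = (f(1,0),f(0,1),f(1,1))
replace slot 2: 2·(3+10) − 3 = 23 → (3,23,10)
replace slot 1: 2·(23+10) − 3 = 63 → (63,23,10)
replace slot 2: 2·(63+10) − 23 = 123 → (63,123,10)
replace slot 3: 2·(63+123) − 10 = 362 → (63,123,362)

63,123,362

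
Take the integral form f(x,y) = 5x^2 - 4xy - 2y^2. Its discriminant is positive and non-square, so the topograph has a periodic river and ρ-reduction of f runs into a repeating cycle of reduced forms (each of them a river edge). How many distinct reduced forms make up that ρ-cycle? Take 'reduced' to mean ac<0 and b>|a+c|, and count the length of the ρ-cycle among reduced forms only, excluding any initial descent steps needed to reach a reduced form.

D = 56, ⌊√D⌋ = 7
descent: ρ → (-2,4,5)  [lands on river]
river: ρ → (5,6,-1)
river: ρ → (-1,6,5)
river: ρ → (5,4,-2)
ρ-cycle length = 4 (tail of 1 descent step not counted)

4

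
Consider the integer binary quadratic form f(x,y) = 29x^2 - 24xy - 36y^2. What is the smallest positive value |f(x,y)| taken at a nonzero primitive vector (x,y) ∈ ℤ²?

descent: ρ → (-36,24,29)  [lands on river]
river: ρ → (29,34,-31)
river: ρ → (-31,28,32)
river: ρ → (32,36,-27)
river: ρ → (-27,18,41)
river: ρ → (41,64,-4)
river: ρ → (-4,64,41)
river: ρ → (41,18,-27)
river: ρ → (-27,36,32)
river: ρ → (32,28,-31)
river: ρ → (-31,34,29)
river: ρ → (29,24,-36)
river: ρ → (-36,48,17)
river: ρ → (17,54,-27)
river: ρ → (-27,54,17)
river: ρ → (17,48,-36)
closes: descent 1, river 16
min |a| on river = 4

4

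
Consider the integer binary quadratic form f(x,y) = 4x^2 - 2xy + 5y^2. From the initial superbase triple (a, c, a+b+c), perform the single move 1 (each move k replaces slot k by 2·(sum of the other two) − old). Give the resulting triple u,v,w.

start (4,5,7) = (f(1,0),f(0,1),f(1,1))
replace slot 1: 2·(5+7) − 4 = 20 → (20,5,7)

20,5,7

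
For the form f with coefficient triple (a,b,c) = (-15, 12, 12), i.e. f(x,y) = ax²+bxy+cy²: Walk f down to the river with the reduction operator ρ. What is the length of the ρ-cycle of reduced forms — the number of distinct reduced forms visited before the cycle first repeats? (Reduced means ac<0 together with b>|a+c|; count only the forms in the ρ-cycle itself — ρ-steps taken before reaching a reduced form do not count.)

D = 864, ⌊√D⌋ = 29
river: ρ → (12,12,-15)
river: ρ → (-15,18,9)
river: ρ → (9,18,-15)
river: ρ → (-15,12,12)
ρ-cycle length = 4 (tail of 0 descent steps not counted)

4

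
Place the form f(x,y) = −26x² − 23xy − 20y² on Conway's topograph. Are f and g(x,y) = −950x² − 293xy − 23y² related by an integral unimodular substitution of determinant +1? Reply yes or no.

D₁ = -1551, D₂ = -1551
f is negative-definite; reduce −f:
−f: flip: (26,23,20)→(20,-23,26)
−f: translate: b→17 (≡-23 mod 40), so (20,-23,26)→(20,17,23)
−f: reduced (well bottom): (20,17,23) with a≤c, −a<b≤a
flip sign back: reduced form of f is (-20,-17,-23)
g is negative-definite; reduce −g:
−g: flip: (950,293,23)→(23,-293,950)
−g: translate: b→-17 (≡-293 mod 46), so (23,-293,950)→(23,-17,20)
−g: flip: (23,-17,20)→(20,17,23)
−g: reduced (well bottom): (20,17,23) with a≤c, −a<b≤a
flip sign back: reduced form of g is (-20,-17,-23)
reduced forms (-20, -17, -23) vs (-20, -17, -23) ⇒ equivalent

yes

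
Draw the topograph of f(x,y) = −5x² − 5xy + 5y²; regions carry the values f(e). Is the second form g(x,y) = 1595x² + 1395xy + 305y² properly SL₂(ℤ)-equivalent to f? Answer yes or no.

D₁ = 125, D₂ = 125
river cycle of f (length 2): (5, 5, -5), (-5, 5, 5)
river cycle of g (length 2): (5, 5, -5), (-5, 5, 5)
cycles coincide ⇒ equivalent

yes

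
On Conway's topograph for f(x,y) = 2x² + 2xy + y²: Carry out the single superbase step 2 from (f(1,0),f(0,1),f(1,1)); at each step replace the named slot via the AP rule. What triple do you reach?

start (2,1,5) = (f(1,0),f(0,1),f(1,1))
replace slot 2: 2·(2+5) − 1 = 13 → (2,13,5)

2,13,5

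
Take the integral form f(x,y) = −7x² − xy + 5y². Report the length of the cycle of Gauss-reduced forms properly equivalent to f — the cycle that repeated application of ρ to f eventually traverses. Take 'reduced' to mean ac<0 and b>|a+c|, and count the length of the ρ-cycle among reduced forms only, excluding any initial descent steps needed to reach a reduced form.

D = 141, ⌊√D⌋ = 11
descent: ρ → (5,11,-1)  [lands on river]
river: ρ → (-1,11,5)
river: ρ → (5,9,-3)
river: ρ → (-3,9,5)
ρ-cycle length = 4 (tail of 1 descent step not counted)

4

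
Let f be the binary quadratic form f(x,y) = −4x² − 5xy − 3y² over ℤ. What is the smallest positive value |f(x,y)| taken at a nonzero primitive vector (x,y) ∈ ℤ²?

translate: b→-3 (≡5 mod 8), so (4,5,3)→(4,-3,2)
flip: (4,-3,2)→(2,3,4)
translate: b→-1 (≡3 mod 4), so (2,3,4)→(2,-1,3)
reduced (well bottom): (2,-1,3) with a≤c, −a<b≤a
well minimum |f| = |-2| = 2 (negative-definite)

2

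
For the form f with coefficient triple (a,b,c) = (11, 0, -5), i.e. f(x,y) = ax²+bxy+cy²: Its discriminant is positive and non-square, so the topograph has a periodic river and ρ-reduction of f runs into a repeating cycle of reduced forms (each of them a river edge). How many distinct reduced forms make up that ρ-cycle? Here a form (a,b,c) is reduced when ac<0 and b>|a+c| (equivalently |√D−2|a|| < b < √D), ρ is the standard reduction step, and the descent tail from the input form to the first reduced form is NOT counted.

D = 220, ⌊√D⌋ = 14
descent: ρ → (-5,10,6)  [lands on river]
river: ρ → (6,14,-1)
river: ρ → (-1,14,6)
river: ρ → (6,10,-5)
ρ-cycle length = 4 (tail of 1 descent step not counted)

4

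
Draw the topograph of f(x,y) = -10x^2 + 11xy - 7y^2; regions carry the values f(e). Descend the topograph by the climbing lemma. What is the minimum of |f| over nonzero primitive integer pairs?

translate: b→9 (≡-11 mod 20), so (10,-11,7)→(10,9,6)
flip: (10,9,6)→(6,-9,10)
translate: b→3 (≡-9 mod 12), so (6,-9,10)→(6,3,7)
reduced (well bottom): (6,3,7) with a≤c, −a<b≤a
well minimum |f| = |-6| = 6 (negative-definite)

6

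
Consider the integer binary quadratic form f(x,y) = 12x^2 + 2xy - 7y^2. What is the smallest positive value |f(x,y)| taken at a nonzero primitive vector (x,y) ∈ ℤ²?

descent: ρ → (-7,12,7)  [lands on river]
river: ρ → (7,16,-3)
river: ρ → (-3,14,12)
river: ρ → (12,10,-5)
river: ρ → (-5,10,12)
river: ρ → (12,14,-3)
river: ρ → (-3,16,7)
river: ρ → (7,12,-7)
river: ρ → (-7,16,3)
river: ρ → (3,14,-12)
river: ρ → (-12,10,5)
river: ρ → (5,10,-12)
river: ρ → (-12,14,3)
river: ρ → (3,16,-7)
closes: descent 1, river 14
min |a| on river = 3

3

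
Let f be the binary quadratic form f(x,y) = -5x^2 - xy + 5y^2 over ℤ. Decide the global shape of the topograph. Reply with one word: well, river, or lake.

D = b²−4ac = (-1)² − 4·(-5)·5 = 101
D > 0 non-square ⇒ indefinite ⇒ periodic river

river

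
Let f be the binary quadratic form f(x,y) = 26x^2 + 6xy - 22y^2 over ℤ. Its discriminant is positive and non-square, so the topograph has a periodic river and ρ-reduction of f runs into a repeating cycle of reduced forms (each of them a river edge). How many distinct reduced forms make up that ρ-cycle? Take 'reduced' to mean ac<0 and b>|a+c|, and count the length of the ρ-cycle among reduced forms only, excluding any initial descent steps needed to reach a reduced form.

D = 2324, ⌊√D⌋ = 48
river: ρ → (-22,38,10)
river: ρ → (10,42,-14)
river: ρ → (-14,42,10)
river: ρ → (10,38,-22)
river: ρ → (-22,6,26)
river: ρ → (26,46,-2)
river: ρ → (-2,46,26)
river: ρ → (26,6,-22)
ρ-cycle length = 8 (tail of 0 descent steps not counted)

8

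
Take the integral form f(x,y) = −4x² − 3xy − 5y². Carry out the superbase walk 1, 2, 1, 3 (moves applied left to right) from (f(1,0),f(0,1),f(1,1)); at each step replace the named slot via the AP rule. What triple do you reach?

start (-4,-5,-12) = (f(1,0),f(0,1),f(1,1))
replace slot 1: 2·((-5)+(-12)) − (-4) = -30 → (-30,-5,-12)
replace slot 2: 2·((-30)+(-12)) − (-5) = -79 → (-30,-79,-12)
replace slot 1: 2·((-79)+(-12)) − (-30) = -152 → (-152,-79,-12)
replace slot 3: 2·((-152)+(-79)) − (-12) = -450 → (-152,-79,-450)

-152,-79,-450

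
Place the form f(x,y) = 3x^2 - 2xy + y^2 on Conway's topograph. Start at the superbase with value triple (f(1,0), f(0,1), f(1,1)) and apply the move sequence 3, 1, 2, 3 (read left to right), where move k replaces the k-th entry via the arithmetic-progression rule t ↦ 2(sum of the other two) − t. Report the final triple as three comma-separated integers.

start (3,1,2) = (f(1,0),f(0,1),f(1,1))
replace slot 3: 2·(3+1) − 2 = 6 → (3,1,6)
replace slot 1: 2·(1+6) − 3 = 11 → (11,1,6)
replace slot 2: 2·(11+6) − 1 = 33 → (11,33,6)
replace slot 3: 2·(11+33) − 6 = 82 → (11,33,82)

11,33,82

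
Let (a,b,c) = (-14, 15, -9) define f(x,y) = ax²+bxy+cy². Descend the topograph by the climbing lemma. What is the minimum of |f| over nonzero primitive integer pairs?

translate: b→13 (≡-15 mod 28), so (14,-15,9)→(14,13,8)
flip: (14,13,8)→(8,-13,14)
translate: b→3 (≡-13 mod 16), so (8,-13,14)→(8,3,9)
reduced (well bottom): (8,3,9) with a≤c, −a<b≤a
well minimum |f| = |-8| = 8 (negative-definite)

8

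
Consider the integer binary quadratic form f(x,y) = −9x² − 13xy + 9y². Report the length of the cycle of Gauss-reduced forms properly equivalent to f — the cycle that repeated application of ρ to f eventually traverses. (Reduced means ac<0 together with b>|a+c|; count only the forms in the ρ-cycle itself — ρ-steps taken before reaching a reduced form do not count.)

D = 493, ⌊√D⌋ = 22
descent: ρ → (9,13,-9)  [lands on river]
river: ρ → (-9,5,13)
river: ρ → (13,21,-1)
river: ρ → (-1,21,13)
river: ρ → (13,5,-9)
river: ρ → (-9,13,9)
river: ρ → (9,5,-13)
river: ρ → (-13,21,1)
river: ρ → (1,21,-13)
river: ρ → (-13,5,9)
ρ-cycle length = 10 (tail of 1 descent step not counted)

10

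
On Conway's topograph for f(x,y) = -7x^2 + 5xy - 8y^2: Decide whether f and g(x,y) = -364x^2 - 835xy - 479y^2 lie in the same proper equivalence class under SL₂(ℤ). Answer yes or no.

D₁ = -199, D₂ = -199
f is negative-definite; reduce −f:
−f: reduced (well bottom): (7,-5,8) with a≤c, −a<b≤a
flip sign back: reduced form of f is (-7,5,-8)
g is negative-definite; reduce −g:
−g: translate: b→107 (≡835 mod 728), so (364,835,479)→(364,107,8)
−g: flip: (364,107,8)→(8,-107,364)
−g: translate: b→5 (≡-107 mod 16), so (8,-107,364)→(8,5,7)
−g: flip: (8,5,7)→(7,-5,8)
−g: reduced (well bottom): (7,-5,8) with a≤c, −a<b≤a
flip sign back: reduced form of g is (-7,5,-8)
reduced forms (-7, 5, -8) vs (-7, 5, -8) ⇒ equivalent

yes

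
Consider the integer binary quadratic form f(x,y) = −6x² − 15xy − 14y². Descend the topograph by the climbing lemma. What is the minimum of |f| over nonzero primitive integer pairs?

translate: b→3 (≡15 mod 12), so (6,15,14)→(6,3,5)
flip: (6,3,5)→(5,-3,6)
reduced (well bottom): (5,-3,6) with a≤c, −a<b≤a
well minimum |f| = |-5| = 5 (negative-definite)

5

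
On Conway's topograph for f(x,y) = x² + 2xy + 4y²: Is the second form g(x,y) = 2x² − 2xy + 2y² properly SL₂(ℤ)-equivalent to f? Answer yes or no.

D₁ = -12, D₂ = -12
f: translate: b→0 (≡2 mod 2), so (1,2,4)→(1,0,3)
f: reduced (well bottom): (1,0,3) with a≤c, −a<b≤a
g: translate: b→2 (≡-2 mod 4), so (2,-2,2)→(2,2,2)
g: reduced (well bottom): (2,2,2) with a≤c, −a<b≤a
reduced forms (1, 0, 3) vs (2, 2, 2) ⇒ inequivalent

no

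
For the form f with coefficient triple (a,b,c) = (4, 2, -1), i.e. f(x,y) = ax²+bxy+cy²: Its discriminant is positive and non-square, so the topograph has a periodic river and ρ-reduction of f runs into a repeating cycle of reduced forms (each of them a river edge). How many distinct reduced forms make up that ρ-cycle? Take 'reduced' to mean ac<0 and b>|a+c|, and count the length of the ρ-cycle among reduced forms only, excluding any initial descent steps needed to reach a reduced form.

D = 20, ⌊√D⌋ = 4
descent: ρ → (-1,4,1)  [lands on river]
river: ρ → (1,4,-1)
ρ-cycle length = 2 (tail of 1 descent step not counted)

2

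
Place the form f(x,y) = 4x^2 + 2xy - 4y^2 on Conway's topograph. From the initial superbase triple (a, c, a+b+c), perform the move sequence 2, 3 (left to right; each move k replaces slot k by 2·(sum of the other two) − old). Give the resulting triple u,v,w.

start (4,-4,2) = (f(1,0),f(0,1),f(1,1))
replace slot 2: 2·(4+2) − (-4) = 16 → (4,16,2)
replace slot 3: 2·(4+16) − 2 = 38 → (4,16,38)

4,16,38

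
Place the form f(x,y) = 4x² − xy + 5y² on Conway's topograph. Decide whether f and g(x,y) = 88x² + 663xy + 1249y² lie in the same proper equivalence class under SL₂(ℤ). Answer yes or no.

D₁ = -79, D₂ = -79
f: reduced (well bottom): (4,-1,5) with a≤c, −a<b≤a
g: translate: b→-41 (≡663 mod 176), so (88,663,1249)→(88,-41,5)
g: flip: (88,-41,5)→(5,41,88)
g: translate: b→1 (≡41 mod 10), so (5,41,88)→(5,1,4)
g: flip: (5,1,4)→(4,-1,5)
g: reduced (well bottom): (4,-1,5) with a≤c, −a<b≤a
reduced forms (4, -1, 5) vs (4, -1, 5) ⇒ equivalent

yes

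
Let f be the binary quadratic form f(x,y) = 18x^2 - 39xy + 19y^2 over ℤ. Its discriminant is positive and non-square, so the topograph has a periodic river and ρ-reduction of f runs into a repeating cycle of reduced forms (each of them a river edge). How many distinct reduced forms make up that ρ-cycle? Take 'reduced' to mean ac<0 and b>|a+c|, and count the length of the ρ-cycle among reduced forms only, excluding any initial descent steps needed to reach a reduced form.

D = 153, ⌊√D⌋ = 12
descent: ρ → (19,1,-2)
descent: ρ → (-2,11,4)  [lands on river]
river: ρ → (4,5,-8)
river: ρ → (-8,11,1)
river: ρ → (1,11,-8)
river: ρ → (-8,5,4)
river: ρ → (4,11,-2)
river: ρ → (-2,9,9)
river: ρ → (9,9,-2)
ρ-cycle length = 8 (tail of 2 descent steps not counted)

8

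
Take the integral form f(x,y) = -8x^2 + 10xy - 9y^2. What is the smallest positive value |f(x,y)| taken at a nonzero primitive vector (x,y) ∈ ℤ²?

translate: b→6 (≡-10 mod 16), so (8,-10,9)→(8,6,7)
flip: (8,6,7)→(7,-6,8)
reduced (well bottom): (7,-6,8) with a≤c, −a<b≤a
well minimum |f| = |-7| = 7 (negative-definite)

7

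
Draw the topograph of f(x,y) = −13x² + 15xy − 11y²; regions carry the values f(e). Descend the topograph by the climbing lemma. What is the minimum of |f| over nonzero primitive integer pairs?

translate: b→11 (≡-15 mod 26), so (13,-15,11)→(13,11,9)
flip: (13,11,9)→(9,-11,13)
translate: b→7 (≡-11 mod 18), so (9,-11,13)→(9,7,11)
reduced (well bottom): (9,7,11) with a≤c, −a<b≤a
well minimum |f| = |-9| = 9 (negative-definite)

9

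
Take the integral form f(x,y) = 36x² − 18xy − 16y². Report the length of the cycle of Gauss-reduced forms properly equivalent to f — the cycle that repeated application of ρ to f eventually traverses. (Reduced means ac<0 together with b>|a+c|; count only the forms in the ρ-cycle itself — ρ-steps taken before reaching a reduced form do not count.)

D = 2628, ⌊√D⌋ = 51
descent: ρ → (-16,50,2)  [lands on river]
river: ρ → (2,50,-16)
river: ρ → (-16,46,8)
river: ρ → (8,50,-4)
river: ρ → (-4,46,32)
river: ρ → (32,18,-18)
river: ρ → (-18,18,32)
river: ρ → (32,46,-4)
river: ρ → (-4,50,8)
river: ρ → (8,46,-16)
ρ-cycle length = 10 (tail of 1 descent step not counted)

10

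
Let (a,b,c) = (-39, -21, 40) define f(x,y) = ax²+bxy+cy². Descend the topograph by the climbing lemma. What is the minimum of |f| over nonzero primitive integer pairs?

descent: ρ → (40,21,-39)  [lands on river]
river: ρ → (-39,57,22)
river: ρ → (22,75,-12)
river: ρ → (-12,69,40)
river: ρ → (40,11,-41)
river: ρ → (-41,71,10)
river: ρ → (10,69,-48)
river: ρ → (-48,27,31)
river: ρ → (31,35,-44)
river: ρ → (-44,53,22)
river: ρ → (22,79,-5)
river: ρ → (-5,81,6)
river: ρ → (6,75,-44)
river: ρ → (-44,13,37)
river: ρ → (37,61,-20)
river: ρ → (-20,59,40)
closes: descent 1, river 16
min |a| on river = 5

5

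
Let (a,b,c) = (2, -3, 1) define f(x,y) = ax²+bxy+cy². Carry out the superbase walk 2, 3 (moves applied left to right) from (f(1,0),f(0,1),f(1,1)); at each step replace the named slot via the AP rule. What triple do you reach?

start (2,1,0) = (f(1,0),f(0,1),f(1,1))
replace slot 2: 2·(2+0) − 1 = 3 → (2,3,0)
replace slot 3: 2·(2+3) − 0 = 10 → (2,3,10)

2,3,10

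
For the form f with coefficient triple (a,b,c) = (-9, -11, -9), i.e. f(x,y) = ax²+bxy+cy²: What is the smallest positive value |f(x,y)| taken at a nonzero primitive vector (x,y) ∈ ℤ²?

translate: b→-7 (≡11 mod 18), so (9,11,9)→(9,-7,7)
flip: (9,-7,7)→(7,7,9)
reduced (well bottom): (7,7,9) with a≤c, −a<b≤a
well minimum |f| = |-7| = 7 (negative-definite)

7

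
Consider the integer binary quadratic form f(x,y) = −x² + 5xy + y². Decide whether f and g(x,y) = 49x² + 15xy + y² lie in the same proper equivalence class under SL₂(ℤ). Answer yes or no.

D₁ = 29, D₂ = 29
river cycle of f (length 2): (1, 5, -1), (-1, 5, 1)
river cycle of g (length 2): (1, 5, -1), (-1, 5, 1)
cycles coincide ⇒ equivalent

yes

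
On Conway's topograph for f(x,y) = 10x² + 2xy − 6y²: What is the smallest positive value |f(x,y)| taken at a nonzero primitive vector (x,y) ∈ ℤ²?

descent: ρ → (-6,10,6)  [lands on river]
river: ρ → (6,14,-2)
river: ρ → (-2,14,6)
river: ρ → (6,10,-6)
river: ρ → (-6,14,2)
river: ρ → (2,14,-6)
closes: descent 1, river 6
min |a| on river = 2

2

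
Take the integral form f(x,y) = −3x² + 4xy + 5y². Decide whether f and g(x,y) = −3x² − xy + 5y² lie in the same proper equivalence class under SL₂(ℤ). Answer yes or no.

D₁ = 76, D₂ = 61
discriminants differ ⇒ not SL₂(ℤ)-equivalent

no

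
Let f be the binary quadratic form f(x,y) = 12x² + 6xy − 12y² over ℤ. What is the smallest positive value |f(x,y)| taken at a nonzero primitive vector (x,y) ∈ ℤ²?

river: ρ → (-12,18,6)
river: ρ → (6,18,-12)
river: ρ → (-12,6,12)
river: ρ → (12,18,-6)
river: ρ → (-6,18,12)
river: ρ → (12,6,-12)
closes: descent 0, river 6
min |a| on river = 6

6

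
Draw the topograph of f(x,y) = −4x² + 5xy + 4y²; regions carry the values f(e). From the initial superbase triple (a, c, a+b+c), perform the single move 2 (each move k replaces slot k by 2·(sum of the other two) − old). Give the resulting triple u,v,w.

start (-4,4,5) = (f(1,0),f(0,1),f(1,1))
replace slot 2: 2·((-4)+5) − 4 = -2 → (-4,-2,5)

-4,-2,5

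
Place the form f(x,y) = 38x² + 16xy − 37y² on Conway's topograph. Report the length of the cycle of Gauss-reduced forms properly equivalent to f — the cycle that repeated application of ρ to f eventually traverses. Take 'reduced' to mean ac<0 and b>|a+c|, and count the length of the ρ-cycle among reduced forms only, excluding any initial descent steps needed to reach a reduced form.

D = 5880, ⌊√D⌋ = 76
river: ρ → (-37,58,17)
river: ρ → (17,44,-58)
river: ρ → (-58,72,3)
river: ρ → (3,72,-58)
river: ρ → (-58,44,17)
river: ρ → (17,58,-37)
river: ρ → (-37,16,38)
river: ρ → (38,60,-15)
river: ρ → (-15,60,38)
river: ρ → (38,16,-37)
ρ-cycle length = 10 (tail of 0 descent steps not counted)

10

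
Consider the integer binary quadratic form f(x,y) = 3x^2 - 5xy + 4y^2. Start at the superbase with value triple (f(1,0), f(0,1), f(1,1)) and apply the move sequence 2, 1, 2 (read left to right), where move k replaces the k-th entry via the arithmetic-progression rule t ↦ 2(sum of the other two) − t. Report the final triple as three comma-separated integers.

start (3,4,2) = (f(1,0),f(0,1),f(1,1))
replace slot 2: 2·(3+2) − 4 = 6 → (3,6,2)
replace slot 1: 2·(6+2) − 3 = 13 → (13,6,2)
replace slot 2: 2·(13+2) − 6 = 24 → (13,24,2)

13,24,2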